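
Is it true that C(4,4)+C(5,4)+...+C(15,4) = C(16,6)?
False

Solution: Hockey stick identity gives Σ = C(16,5) = 4,368; RHS C(16,6) = 8,008.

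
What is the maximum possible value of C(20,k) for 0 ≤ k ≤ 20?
Maximum at k = 10: C(20,10) = 184,756.
Final answer: 184,756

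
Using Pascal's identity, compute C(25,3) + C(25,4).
C(25,3) + C(25,4) = C(26,4) = 14,950.
Final answer: 14,950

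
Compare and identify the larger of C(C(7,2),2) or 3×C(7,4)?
C(C(7,2),2)
C(C(7,2),2)=210, 3×C(7,4)=105.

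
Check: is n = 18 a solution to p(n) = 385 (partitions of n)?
Yes

Solution: Pentagonal recurrence p(n) = p(n−1) + p(n−2) − p(n−5) − p(n−7) + …: p(18) = p(17) + p(16) − p(13) − p(11) + p(6) + p(3) = 297 + 231 − 101 − 56 + 11 + 3 = 385, which equals 385.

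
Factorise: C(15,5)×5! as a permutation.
P(15,5)

Explanation: C(15,5)×5! = [15!/(5!(10)!)]×5! = 15!/(10)! = P(15,5) = 360,360.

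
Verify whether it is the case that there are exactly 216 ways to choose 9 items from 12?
False

C(12,9) = 220 ≠ 216.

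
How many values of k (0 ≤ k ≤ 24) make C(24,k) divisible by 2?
21

Explanation: Checking C(24,k) mod 2 for k = 0..24: divisible at k = 1, 2, 3, 4, 5, 6, 7, 9, 10, 11, 12, 13, 14, 15, 17, 18, 19, 20, 21, 22, 23. That's 21 values.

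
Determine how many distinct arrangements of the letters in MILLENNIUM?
Word has 10 letters (M=2, I=2, L=2, E=1, N=2, U=1). Arrangements: 10!/Π(k!) = 226,800.
Final answer: 226,800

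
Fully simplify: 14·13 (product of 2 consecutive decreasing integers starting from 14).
182
This is P(14,2) = 14!/(12)! = 182.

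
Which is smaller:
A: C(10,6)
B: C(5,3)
B

A=C(10,6)=210, B=C(5,3)=10.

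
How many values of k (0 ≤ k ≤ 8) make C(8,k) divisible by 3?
Checking C(8,k) mod 3 for k = 0..8: none are divisible by 3. Count = 0.
Final answer: 0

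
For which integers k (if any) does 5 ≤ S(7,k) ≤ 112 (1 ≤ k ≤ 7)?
2, 6

Reasoning: S(7,1)=1; S(7,2)=63; S(7,3)=301; S(7,4)=350; S(7,5)=140; S(7,6)=21; S(7,7)=1. So valid k = 2, 6.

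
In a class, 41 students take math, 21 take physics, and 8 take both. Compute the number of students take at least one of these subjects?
|A∪B| = |A|+|B|-|A∩B| = 41+21-8 = 54.

Answer: 54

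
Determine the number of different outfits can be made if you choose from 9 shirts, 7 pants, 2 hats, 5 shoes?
630

Working:
By the multiplication principle: 9 × 7 × 2 × 5 = 630.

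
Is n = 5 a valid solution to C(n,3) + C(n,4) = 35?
No

Reasoning: C(5,3) + C(5,4) = 10 + 5 = 15, which does not equal 35.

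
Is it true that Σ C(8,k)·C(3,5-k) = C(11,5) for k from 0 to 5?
True

Explanation: Vandermonde's identity gives C(11,5) = 462; RHS C(11,5) = 462.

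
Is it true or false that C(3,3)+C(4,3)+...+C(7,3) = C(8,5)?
False

Reasoning: Hockey stick identity gives Σ = C(8,4) = 70; RHS C(8,5) = 56.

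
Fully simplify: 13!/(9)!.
17,160

Solution: This equals 13×12×...×10 = 17,160.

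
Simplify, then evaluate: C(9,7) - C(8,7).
C(9,7) - C(8,7) = C(8,6) = 28.

Answer: 28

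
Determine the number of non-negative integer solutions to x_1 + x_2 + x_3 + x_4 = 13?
C(13+4-1, 4-1) = 560.
Final answer: 560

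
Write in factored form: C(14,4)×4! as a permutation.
C(14,4)×4! = [14!/(4!(10)!)]×4! = 14!/(10)! = P(14,4) = 24,024.
Final answer: P(14,4)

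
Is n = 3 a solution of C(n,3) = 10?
C(3,3) = 3·2·1/3! = 6/6 = 1, which does not equal 10.

Answer: No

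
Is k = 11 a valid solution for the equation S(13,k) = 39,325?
S(13,11) = 11·S(12,11) + S(12,10) = 11·66 + 1,705 = 2,431, which does not equal 39,325.

Answer: No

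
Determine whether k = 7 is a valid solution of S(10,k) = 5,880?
Yes

Explanation: S(10,7) = 7·S(9,7) + S(9,6) = 7·462 + 2,646 = 5,880, which equals 5,880.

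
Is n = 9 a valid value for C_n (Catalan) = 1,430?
No
C_9 = C(18,9)/(9+1) = 48,620/10 = 4,862, which does not equal 1,430.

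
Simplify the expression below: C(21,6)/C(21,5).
8/3
C(n,k+1)/C(n,k) = (n−k)/(k+1). Here (21−5)/(5+1) = 16/6 = 8/3.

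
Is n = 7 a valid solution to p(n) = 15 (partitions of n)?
Yes

Solution: Pentagonal recurrence p(n) = p(n−1) + p(n−2) − p(n−5) − p(n−7) + …: p(7) = p(6) + p(5) − p(2) − p(0) = 11 + 7 − 2 − 1 = 15, which equals 15.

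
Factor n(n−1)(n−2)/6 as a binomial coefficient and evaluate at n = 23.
n(n−1)(n−2)/6 = n!/(3!(n−3)!) = C(n,3). At n = 23: C(23,3) = 1,771.
Final answer: C(n,3); C(23,3) = 1,771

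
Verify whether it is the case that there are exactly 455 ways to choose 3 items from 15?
True

Solution: C(15,3) = 455.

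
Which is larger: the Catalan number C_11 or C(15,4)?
C_11

Working:
C_11 = C(22,11)/(11+1) = 705,432/12 = 58,786; C(15,4) = 1,365.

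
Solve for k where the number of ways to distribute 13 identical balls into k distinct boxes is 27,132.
7

Explanation: Stars and bars: the count is C(13+k−1, k−1), increasing in k. k=5: C(17,4) = 2,380, k=6: C(18,5) = 8,568, k=7: C(19,6) = 27,132 ✓. So k = 7.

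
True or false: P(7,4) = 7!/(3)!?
True

Explanation: Permutation formula P(n,k) = n!/(n-k)!: 7!/3! = 5,040/6 = 840 = P(7,4). The statement holds.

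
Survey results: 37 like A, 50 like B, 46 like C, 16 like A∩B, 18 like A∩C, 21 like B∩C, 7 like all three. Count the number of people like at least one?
85

|A∪B∪C| = 37+50+46-16-18-21+7 = 85.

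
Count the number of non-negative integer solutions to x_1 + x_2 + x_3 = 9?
55

Explanation: C(9+3-1, 3-1) = 55.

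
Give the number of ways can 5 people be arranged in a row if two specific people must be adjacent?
48

Explanation: Treat pair as unit: (5-1)! arrangements × 2 internal orders = 48.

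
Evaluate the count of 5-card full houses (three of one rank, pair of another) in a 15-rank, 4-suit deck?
5,040

Solution: Triple rank: 15. Triple suits: C(4,3)=4. Pair rank: 14. Pair suits: C(4,2)=6. Total: 5,040.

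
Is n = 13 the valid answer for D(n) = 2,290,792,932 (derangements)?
Yes

Reasoning: D(13) = (13-1)·[D(12) + D(11)] = 12·[176,214,841 + 14,684,570] = 2,290,792,932, which equals 2,290,792,932.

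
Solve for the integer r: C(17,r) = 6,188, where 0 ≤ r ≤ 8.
5

C(17,r) is increasing for 0 ≤ r ≤ 8. Stepping up (C(17,r+1) = C(17,r)·(17−r)/(r+1)): C(17,1) = 17, C(17,2) = 136, C(17,3) = 680, C(17,4) = 2,380, C(17,5) = 6,188 ✓. So r = 5.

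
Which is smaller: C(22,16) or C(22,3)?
C(22,16)=74,613, C(22,3)=1,540.

Answer: C(22,3)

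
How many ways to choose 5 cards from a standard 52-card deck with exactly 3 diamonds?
211,926

13 diamonds and 39 non-diamonds: C(13,3) × C(39,2) = 286 × 741 = 211,926.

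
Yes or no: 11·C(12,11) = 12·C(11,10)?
Absorption identity k·C(n,k) = n·C(n-1,k-1). LHS = 11·12 = 132; RHS = 12·11 = 132.

Answer: Yes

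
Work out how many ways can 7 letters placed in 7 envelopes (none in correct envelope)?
1,854

Explanation: Using D(n) = (n-1)[D(n-1) + D(n-2)]:
D(7) = (7-1) × [D(6) + D(5)]
      = 6 × [265 + 44]
      = 6 × 309
      = 1,854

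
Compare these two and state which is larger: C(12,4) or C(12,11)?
C(12,4)

Explanation: C(12,4)=495, C(12,11)=12.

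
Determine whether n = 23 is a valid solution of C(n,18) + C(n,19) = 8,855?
C(23,18) + C(23,19) = 33,649 + 8,855 = 42,504, which does not equal 8,855.

Answer: No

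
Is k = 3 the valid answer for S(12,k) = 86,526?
Yes

Solution: S(12,3) = 3·S(11,3) + S(11,2) = 3·28,501 + 1,023 = 86,526, which equals 86,526.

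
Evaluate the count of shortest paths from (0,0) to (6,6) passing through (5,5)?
504
To (5,5): C(10,5)=252. From there: C(2,1)=2. Total: 504.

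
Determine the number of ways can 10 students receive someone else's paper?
1,334,961

Solution: Using D(n) = (n-1)[D(n-1) + D(n-2)]:
D(10) = (10-1) × [D(9) + D(8)]
      = 9 × [133496 + 14833]
      = 9 × 148329
      = 1,334,961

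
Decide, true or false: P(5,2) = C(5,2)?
False

Reasoning: P(5,2) = 20 but C(5,2) = 10; they differ by a factor of 2! = 2, so the statement does not hold.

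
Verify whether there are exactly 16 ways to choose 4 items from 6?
False

Explanation: C(6,4) = 15 ≠ 16.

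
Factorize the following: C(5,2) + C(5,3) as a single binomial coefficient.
C(6,3)

Working:
By Pascal's identity: C(5,2) + C(5,3) = C(6,3) = 20.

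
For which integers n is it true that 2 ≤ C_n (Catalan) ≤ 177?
2, 3, 4, 5, 6

Solution: C_1=1; C_2=2; C_3=5; C_4=14; C_5=42; C_6=132; C_7=429. So valid n = 2, 3, 4, 5, 6.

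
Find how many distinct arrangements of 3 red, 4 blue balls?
35

Multinomial: 7!/(3! × 4!) = 35.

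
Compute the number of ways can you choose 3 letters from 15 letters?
455

Explanation: C(15,3) = 15! / (3! × (15-3)!)
         = 15! / (3! × 12!)
         = 455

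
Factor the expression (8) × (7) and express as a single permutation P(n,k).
Product of 2 consecutive descending integers starting at 8: P(8,2) = 8!/6! = 56.

Answer: P(8,2) = 8!/(6)!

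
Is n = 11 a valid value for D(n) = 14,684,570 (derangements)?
Yes

Solution: D(11) = (11-1)·[D(10) + D(9)] = 10·[1,334,961 + 133,496] = 14,684,570, which equals 14,684,570.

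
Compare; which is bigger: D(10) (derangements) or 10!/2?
10!/2
D(10) = (10-1)·[D(9) + D(8)] = 9·[133,496 + 14,833] = 1,334,961; 10!/2 = 3,628,800/2 = 1,814,400.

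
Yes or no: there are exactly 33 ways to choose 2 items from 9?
C(9,2) = 36 ≠ 33.
Final answer: No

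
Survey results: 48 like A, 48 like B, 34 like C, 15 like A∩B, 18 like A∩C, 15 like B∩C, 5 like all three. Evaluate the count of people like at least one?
|A∪B∪C| = 48+48+34-15-18-15+5 = 87.

Answer: 87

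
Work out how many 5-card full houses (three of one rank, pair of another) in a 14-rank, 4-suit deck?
4,368

Explanation: Triple rank: 14. Triple suits: C(4,3)=4. Pair rank: 13. Pair suits: C(4,2)=6. Total: 4,368.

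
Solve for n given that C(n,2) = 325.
26

C(n,2) = n(n−1)/2! is increasing in n, and n(n−1) = 2!·325 = 650 ≈ (n−0.5)^2 gives n ≈ 26.0. Check: C(24,2) = 276, C(25,2) = 300, C(26,2) = 325 ✓. So n = 26.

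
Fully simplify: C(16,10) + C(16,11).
12,376

Working:
By Pascal's identity: C(17,11) = 12,376.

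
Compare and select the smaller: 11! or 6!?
6!

Solution: 11!=39,916,800, 6!=720. 11! > 6!.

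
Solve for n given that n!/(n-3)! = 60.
n!/(n-3)! = n×(n-1)×(n-2), a product of 3 consecutive integers ≈ (n−1)^3. 60^(1/3) + 1 ≈ 4.9; check n = 5: 5×4×3 = 60 ✓. So n = 5.
Final answer: 5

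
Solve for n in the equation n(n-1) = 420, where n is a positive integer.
21

Working:
n² − n − 420 = 0, so n = (1 ± √(1 + 4·420))/2 = (1 ± √1,681)/2 = (1 ± 41)/2, i.e. n = 21 or n = -20. Taking the positive root, n = 21 (check: 21×20 = 420).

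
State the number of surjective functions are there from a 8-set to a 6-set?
191,520

Onto functions = 6! × S(8,6)
First compute S(8,6) via recurrence:
Using the Stirling recurrence: S(n,k) = k·S(n-1,k) + S(n-1,k-1)
S(8,6) = 6·S(7,6) + S(7,5)
         = 6·21 + 140
         = 126 + 140
         = 266
Then: 720 × 266 = 191,520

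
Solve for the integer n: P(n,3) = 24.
4

Reasoning: P(n,3) = n(n−1)(n−2) is increasing in n; n(n−1)(n−2) ≈ (n−1)^3 = 24 gives n ≈ 3.9. Check: P(3,3) = 6, P(4,3) = 24 ✓. So n = 4.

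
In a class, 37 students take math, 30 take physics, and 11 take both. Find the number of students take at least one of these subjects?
|A∪B| = |A|+|B|-|A∩B| = 37+30-11 = 56.

Answer: 56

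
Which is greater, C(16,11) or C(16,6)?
C(16,11)=4,368, C(16,6)=8,008.

Answer: C(16,6)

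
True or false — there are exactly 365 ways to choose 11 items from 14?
False

Explanation: C(14,11) = 364 ≠ 365.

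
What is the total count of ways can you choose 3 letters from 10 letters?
C(10,3) = 10! / (3! × (10-3)!)
         = 10! / (3! × 7!)
         = 120
Final answer: 120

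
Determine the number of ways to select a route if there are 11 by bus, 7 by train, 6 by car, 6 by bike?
30
By the addition principle: 11 + 7 + 6 + 6 = 30.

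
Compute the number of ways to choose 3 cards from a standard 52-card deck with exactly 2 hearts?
3,042

13 hearts and 39 non-hearts: C(13,2) × C(39,1) = 78 × 39 = 3,042.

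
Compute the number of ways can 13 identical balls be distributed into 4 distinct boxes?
560

Solution: C(13+4-1, 4-1) = C(16, 3) = 560.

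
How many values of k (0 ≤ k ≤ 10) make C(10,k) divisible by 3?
7
Checking C(10,k) mod 3 for k = 0..10: divisible at k = 2, 3, 4, 5, 6, 7, 8. That's 7 values.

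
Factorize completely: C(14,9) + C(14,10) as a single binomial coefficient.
C(15,10)

By Pascal's identity: C(14,9) + C(14,10) = C(15,10) = 3,003.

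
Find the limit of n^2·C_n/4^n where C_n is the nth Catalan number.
∞

Reasoning: C_n ~ 4^n/(n^(3/2)√π), so n^2·C_n/4^n ~ n^(2 − 3/2)/√π → ∞.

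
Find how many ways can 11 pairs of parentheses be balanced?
58,786

Working:
Using the Catalan number formula: C_n = C(2n, n) / (n+1)
C_11 = C(22, 11) / (11+1)
     = 705432 / 12
     = 58,786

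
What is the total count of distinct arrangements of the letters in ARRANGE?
Word has 7 letters (A=2, R=2, N=1, G=1, E=1). Arrangements: 7!/Π(k!) = 1,260.

Answer: 1,260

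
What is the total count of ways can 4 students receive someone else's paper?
9

Reasoning: Using D(n) = (n-1)[D(n-1) + D(n-2)]:
D(4) = (4-1) × [D(3) + D(2)]
      = 3 × [2 + 1]
      = 3 × 3
      = 9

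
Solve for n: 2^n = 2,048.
2,048 = 1,024 × 2 = 2^10 × 2^1 = 2^11, so n = 11.
Final answer: 11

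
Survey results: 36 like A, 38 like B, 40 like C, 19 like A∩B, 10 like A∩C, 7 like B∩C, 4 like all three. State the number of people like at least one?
82
|A∪B∪C| = 36+38+40-19-10-7+4 = 82.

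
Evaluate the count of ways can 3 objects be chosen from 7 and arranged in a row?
P(7,3) = 7!/(7-3)! = 210.

Answer: 210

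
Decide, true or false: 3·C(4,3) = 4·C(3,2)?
True

Solution: Absorption identity k·C(n,k) = n·C(n-1,k-1). LHS = 3·4 = 12; RHS = 4·3 = 12.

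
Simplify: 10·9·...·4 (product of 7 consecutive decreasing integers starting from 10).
604,800

This is P(10,7) = 10!/(3)! = 604,800.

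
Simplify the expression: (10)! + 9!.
3,991,680

Explanation: (10)! + 9! = (10)·9! + 9! = (10+1)·9! = 11·9! = 3,991,680.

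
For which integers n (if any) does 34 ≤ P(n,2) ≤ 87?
7, 8, 9

Explanation: P(6,2)=30; P(7,2)=42; P(8,2)=56; P(9,2)=72; P(10,2)=90. So valid n = 7, 8, 9.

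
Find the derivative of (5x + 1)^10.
50(5x + 1)^9

Reasoning: Chain rule: 10(5x+1)^{9} × 5 = 50(5x+1)^{9}.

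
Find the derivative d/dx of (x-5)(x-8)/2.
(2x - 13)/2

Reasoning: d/dx[(x-5)(x-8)] = (x-8) + (x-5) = 2x - 13. Dividing by 2 gives (2x - 13)/2.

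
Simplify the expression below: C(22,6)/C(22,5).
17/6

Solution: C(n,k+1)/C(n,k) = (n−k)/(k+1). Here (22−5)/(5+1) = 17/6 = 17/6.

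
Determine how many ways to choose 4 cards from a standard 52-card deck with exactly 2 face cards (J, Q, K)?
51,480

Reasoning: 12 face cards and 40 non-face cards: C(12,2) × C(40,2) = 66 × 780 = 51,480.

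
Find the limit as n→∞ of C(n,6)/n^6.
C(n,6) ≈ n^6/6! for large n. Limit = 1/6! = 1/720.

Answer: 1/720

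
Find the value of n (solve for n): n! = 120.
5

Working:
n! is strictly increasing. 3! = 6, 4! = 24, 5! = 120 ✓. So n = 5.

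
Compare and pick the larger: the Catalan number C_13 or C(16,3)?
C_13

Solution: C_13 = C(26,13)/(13+1) = 10,400,600/14 = 742,900; C(16,3) = 560.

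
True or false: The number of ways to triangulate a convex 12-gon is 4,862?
False

Triangulations of a convex 12-gon are counted by the Catalan number C_10: C_10 = C(20,10)/(10+1) = 184,756/11 = 16,796.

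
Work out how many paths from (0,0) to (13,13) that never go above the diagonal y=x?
Counted by the Catalan number C_13: C_13 = C(26,13)/(13+1) = 10,400,600/14 = 742,900.

Answer: 742,900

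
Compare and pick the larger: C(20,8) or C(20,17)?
C(20,8)=125,970, C(20,17)=1,140.
Final answer: C(20,8)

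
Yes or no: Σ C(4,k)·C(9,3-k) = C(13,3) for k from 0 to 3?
Vandermonde's identity gives C(13,3) = 286; RHS C(13,3) = 286.

Answer: Yes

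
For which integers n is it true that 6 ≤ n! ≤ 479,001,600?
3, 4, 5, 6, 7, 8, 9, 10, 11, 12
n! is strictly increasing; 3! = 6 and 12! = 479,001,600, so valid n = 3, 4, 5, 6, 7, 8, 9, 10, 11, 12.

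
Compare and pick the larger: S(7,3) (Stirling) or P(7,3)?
S(7,3)

Explanation: S(7,3) = 3·S(6,3) + S(6,2) = 3·90 + 31 = 301; P(7,3) = 210.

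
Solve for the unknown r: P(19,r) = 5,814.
P(19,r) = 19·18·…·(19−r+1), a product of r factors. Multiplying down from 19: 19 = 19; 19·18 = 342; 19·18·17 = 5,814 ✓ (3 factors). So r = 3.
Final answer: 3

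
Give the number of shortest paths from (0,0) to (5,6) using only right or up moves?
Choose 5 rights from 11 moves: C(11,5) = 462.

Answer: 462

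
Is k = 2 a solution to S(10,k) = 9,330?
S(10,2) = 2·S(9,2) + S(9,1) = 2·255 + 1 = 511, which does not equal 9,330.
Final answer: No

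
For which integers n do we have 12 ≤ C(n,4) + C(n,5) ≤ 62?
6, 7

Solution: C(5,4)+C(5,5)=6; C(6,4)+C(6,5)=21; C(7,4)+C(7,5)=56; C(8,4)+C(8,5)=126. So valid n = 6, 7.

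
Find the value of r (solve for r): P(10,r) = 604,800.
7

Solution: P(10,r) = 10·9·…·(10−r+1), a product of r factors. Multiplying down from 10: 10 = 10; 10·9 = 90; 10·9·8 = 720; 10·9·8·7 = 5,040; 10·9·8·7·6 = 30,240; 10·9·8·7·6·5 = 151,200; 10·9·8·7·6·5·4 = 604,800 ✓ (7 factors). So r = 7.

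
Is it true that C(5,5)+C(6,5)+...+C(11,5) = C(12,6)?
True

Working:
Hockey stick identity gives Σ = C(12,6) = 924; RHS C(12,6) = 924.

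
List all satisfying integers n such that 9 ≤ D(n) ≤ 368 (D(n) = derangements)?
4, 5, 6
Using D(n) = (n−1)[D(n−1) + D(n−2)] with D(1)=0, D(2)=1: D(3)=2; D(4)=9; D(5)=44; D(6)=265; D(7)=1,854. So valid n = 4, 5, 6.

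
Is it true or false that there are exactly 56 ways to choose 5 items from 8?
True

C(8,5) = 56.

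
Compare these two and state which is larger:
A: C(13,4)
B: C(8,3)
A=C(13,4)=715, B=C(8,3)=56.

Answer: A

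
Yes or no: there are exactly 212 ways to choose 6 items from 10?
No

Explanation: C(10,6) = 210 ≠ 212.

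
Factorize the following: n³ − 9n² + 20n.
n(n − 4)(n − 5)

n³ − 9n² + 20n = n(n² − 9n + 20) = n(n − 4)(n − 5).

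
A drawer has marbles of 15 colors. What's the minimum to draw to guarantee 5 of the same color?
61
Worst case: 4 of each = 60. One more: 61.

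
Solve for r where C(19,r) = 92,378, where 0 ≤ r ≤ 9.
9

C(19,r) is increasing for 0 ≤ r ≤ 9. Stepping up (C(19,r+1) = C(19,r)·(19−r)/(r+1)): C(19,1) = 19, C(19,2) = 171, C(19,3) = 969, C(19,4) = 3,876, C(19,5) = 11,628, C(19,6) = 27,132, C(19,7) = 50,388, C(19,8) = 75,582, C(19,9) = 92,378 ✓. So r = 9.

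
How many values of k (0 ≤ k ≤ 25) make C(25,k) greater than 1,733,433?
8

Reasoning: Row 25 is unimodal and symmetric about k=25/2. C(25,8)=1,081,575 ≤ 1,733,433; C(25,9)=2,042,975 > 1,733,433; by symmetry C(25,k) > 1,733,433 for k = 9..16. That's 16 - 9 + 1 = 8 values.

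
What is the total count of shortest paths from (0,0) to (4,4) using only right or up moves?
Choose 4 rights from 8 moves: C(8,4) = 70.
Final answer: 70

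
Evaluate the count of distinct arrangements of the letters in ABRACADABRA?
Word has 11 letters (A=5, B=2, R=2, C=1, D=1). Arrangements: 11!/Π(k!) = 83,160.

Answer: 83,160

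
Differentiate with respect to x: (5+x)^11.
11(5+x)^10

Solution: Using the power rule: d/dx (5+x)^11 = 11(5+x)^{10}.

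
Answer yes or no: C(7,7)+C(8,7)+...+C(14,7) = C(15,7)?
Yes

Explanation: Hockey stick identity gives Σ = C(15,8) = 6,435; RHS C(15,7) = 6,435.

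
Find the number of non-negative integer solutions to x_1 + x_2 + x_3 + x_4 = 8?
165

Explanation: C(8+4-1, 4-1) = 165.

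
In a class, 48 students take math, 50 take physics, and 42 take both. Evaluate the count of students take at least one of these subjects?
|A∪B| = |A|+|B|-|A∩B| = 48+50-42 = 56.
Final answer: 56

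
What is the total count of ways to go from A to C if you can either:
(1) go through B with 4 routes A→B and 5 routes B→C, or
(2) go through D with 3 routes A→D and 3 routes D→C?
29

Explanation: Route via B: 4×5=20. Route via D: 3×3=9. Total: 29.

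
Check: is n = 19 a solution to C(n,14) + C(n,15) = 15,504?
Yes

Solution: C(19,14) + C(19,15) = 11,628 + 3,876 = 15,504, which equals 15,504.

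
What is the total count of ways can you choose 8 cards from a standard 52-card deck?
C(52,8) = 752,538,150.

Answer: 752,538,150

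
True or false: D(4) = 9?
True

Solution: Derangements of 4 elements: D(4) = (4-1)·[D(3) + D(2)] = 3·[2 + 1] = 9.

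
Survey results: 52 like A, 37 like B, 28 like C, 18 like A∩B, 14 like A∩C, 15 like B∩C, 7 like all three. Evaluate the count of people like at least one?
77

Working:
|A∪B∪C| = 52+37+28-18-14-15+7 = 77.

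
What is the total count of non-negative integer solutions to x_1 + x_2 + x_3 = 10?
C(10+3-1, 3-1) = 66.
Final answer: 66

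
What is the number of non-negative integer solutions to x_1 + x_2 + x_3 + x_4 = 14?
680

C(14+4-1, 4-1) = 680.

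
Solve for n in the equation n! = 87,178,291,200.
14

Working:
n! is strictly increasing. 12! = 479,001,600, 13! = 6,227,020,800, 14! = 87,178,291,200 ✓. So n = 14.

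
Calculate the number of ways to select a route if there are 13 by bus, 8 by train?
By the addition principle: 13 + 8 = 21.
Final answer: 21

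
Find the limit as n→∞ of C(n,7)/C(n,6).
∞

Solution: C(n,7)/C(n,6) = (n-6)/7 → ∞ as n → ∞.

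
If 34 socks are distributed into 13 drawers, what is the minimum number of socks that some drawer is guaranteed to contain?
Pigeonhole: ⌈34/13⌉ = 3.

Answer: 3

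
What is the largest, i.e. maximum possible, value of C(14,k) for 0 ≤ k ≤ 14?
Maximum at k = 7: C(14,7) = 3,432.

Answer: 3,432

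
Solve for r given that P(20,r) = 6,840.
3

Solution: P(20,r) = 20·19·…·(20−r+1), a product of r factors. Multiplying down from 20: 20 = 20; 20·19 = 380; 20·19·18 = 6,840 ✓ (3 factors). So r = 3.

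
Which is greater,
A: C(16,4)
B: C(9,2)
A

Solution: A=C(16,4)=1,820, B=C(9,2)=36.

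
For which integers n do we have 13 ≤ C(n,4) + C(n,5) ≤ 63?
6, 7

C(5,4)+C(5,5)=6; C(6,4)+C(6,5)=21; C(7,4)+C(7,5)=56; C(8,4)+C(8,5)=126. So valid n = 6, 7.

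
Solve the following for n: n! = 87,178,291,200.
14

Explanation: n! is strictly increasing. 12! = 479,001,600, 13! = 6,227,020,800, 14! = 87,178,291,200 ✓. So n = 14.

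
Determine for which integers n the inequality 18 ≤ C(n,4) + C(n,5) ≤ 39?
6

Explanation: C(5,4)+C(5,5)=6; C(6,4)+C(6,5)=21; C(7,4)+C(7,5)=56. So valid n = 6.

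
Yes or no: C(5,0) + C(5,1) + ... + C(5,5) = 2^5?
Yes

Reasoning: Binomial theorem with x = y = 1: Σ C(5,i) = (1+1)^5 = 2^5 = 32. The statement holds.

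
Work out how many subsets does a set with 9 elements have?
Each element can be included or excluded: 2^9 = 512.
Final answer: 512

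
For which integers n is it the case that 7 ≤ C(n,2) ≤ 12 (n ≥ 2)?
5

C(4,2)=6; C(5,2)=10; C(6,2)=15. So valid n = 5.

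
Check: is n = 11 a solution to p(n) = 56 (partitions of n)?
Yes
Pentagonal recurrence p(n) = p(n−1) + p(n−2) − p(n−5) − p(n−7) + …: p(11) = p(10) + p(9) − p(6) − p(4) = 42 + 30 − 11 − 5 = 56, which equals 56.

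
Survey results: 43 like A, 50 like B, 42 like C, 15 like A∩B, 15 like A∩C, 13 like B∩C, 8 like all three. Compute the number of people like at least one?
100

Solution: |A∪B∪C| = 43+50+42-15-15-13+8 = 100.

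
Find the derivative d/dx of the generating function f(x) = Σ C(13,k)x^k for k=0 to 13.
Σ k·C(13,k)x^(k-1) for k=1 to 13

Reasoning: Term-by-term differentiation gives Σ k·C(13,k)x^{k-1} for k=1 to 13.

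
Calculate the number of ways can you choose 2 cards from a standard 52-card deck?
1,326

Explanation: C(52,2) = 1,326.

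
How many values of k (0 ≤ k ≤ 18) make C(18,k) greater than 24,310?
Row 18 is unimodal and symmetric about k=18/2. C(18,6)=18,564 ≤ 24,310; C(18,7)=31,824 > 24,310; by symmetry C(18,k) > 24,310 for k = 7..11. That's 11 - 7 + 1 = 5 values.

Answer: 5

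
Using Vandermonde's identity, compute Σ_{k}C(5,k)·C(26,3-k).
= C(5+26,3) = C(31,3) = 4,495.

Answer: 4,495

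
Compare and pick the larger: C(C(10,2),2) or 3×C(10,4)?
C(C(10,2),2)

Solution: C(C(10,2),2)=990, 3×C(10,4)=630.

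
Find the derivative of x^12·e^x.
(12x^11 + x^12)e^x

Working:
Product rule: d/dx[x^12]·e^x + x^12·d/dx[e^x] = 12x^{11}e^x + x^12e^x.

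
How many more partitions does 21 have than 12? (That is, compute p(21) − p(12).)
Pentagonal recurrence p(n) = p(n−1) + p(n−2) − p(n−5) − p(n−7) + …: p(21) = p(20) + p(19) − p(16) − p(14) + p(9) + p(6) = 627 + 490 − 231 − 135 + 30 + 11 = 792.
p(12) = p(11) + p(10) − p(7) − p(5) + p(0) = 56 + 42 − 15 − 7 + 1 = 77.
Difference = 792 − 77 = 715.
Final answer: 715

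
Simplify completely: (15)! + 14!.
1,394,852,659,200

Solution: (15)! + 14! = (15)·14! + 14! = (15+1)·14! = 16·14! = 1,394,852,659,200.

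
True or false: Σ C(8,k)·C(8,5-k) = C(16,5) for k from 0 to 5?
True

Explanation: Vandermonde's identity gives C(16,5) = 4,368; RHS C(16,5) = 4,368.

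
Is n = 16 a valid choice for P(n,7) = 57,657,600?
Yes

Explanation: P(16,7) = 16·15·14·13·12·11·10 = 57,657,600, which equals 57,657,600.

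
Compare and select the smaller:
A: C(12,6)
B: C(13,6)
A

Explanation: A=C(12,6)=924, B=C(13,6)=1,716.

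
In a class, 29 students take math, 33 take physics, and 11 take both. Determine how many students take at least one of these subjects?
51

Reasoning: |A∪B| = |A|+|B|-|A∩B| = 29+33-11 = 51.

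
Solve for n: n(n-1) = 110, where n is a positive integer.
11

Solution: n² − n − 110 = 0, so n = (1 ± √(1 + 4·110))/2 = (1 ± √441)/2 = (1 ± 21)/2, i.e. n = 11 or n = -10. Taking the positive root, n = 11 (check: 11×10 = 110).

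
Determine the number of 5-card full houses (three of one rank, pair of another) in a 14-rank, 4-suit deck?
4,368

Working:
Triple rank: 14. Triple suits: C(4,3)=4. Pair rank: 13. Pair suits: C(4,2)=6. Total: 4,368.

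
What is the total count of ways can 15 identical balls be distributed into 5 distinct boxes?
3,876
C(15+5-1, 5-1) = C(19, 4) = 3,876.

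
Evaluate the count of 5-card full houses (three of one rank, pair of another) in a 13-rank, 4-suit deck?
3,744

Solution: Triple rank: 13. Triple suits: C(4,3)=4. Pair rank: 12. Pair suits: C(4,2)=6. Total: 3,744.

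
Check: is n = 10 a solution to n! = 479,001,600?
No

Solution: 10! = 10·9! = 10·362,880 = 3,628,800, which does not equal 479,001,600.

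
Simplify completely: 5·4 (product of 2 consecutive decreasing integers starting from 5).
This is P(5,2) = 5!/(3)! = 20.
Final answer: 20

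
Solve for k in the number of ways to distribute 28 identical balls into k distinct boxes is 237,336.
6

Working:
Stars and bars: the count is C(28+k−1, k−1), increasing in k. k=4: C(31,3) = 4,495, k=5: C(32,4) = 35,960, k=6: C(33,5) = 237,336 ✓. So k = 6.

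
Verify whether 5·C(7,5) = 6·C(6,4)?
False

Solution: Absorption identity k·C(n,k) = n·C(n-1,k-1). LHS = 5·21 = 105; RHS = 6·15 = 90.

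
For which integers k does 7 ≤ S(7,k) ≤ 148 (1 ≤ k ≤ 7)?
2, 5, 6

Explanation: S(7,1)=1; S(7,2)=63; S(7,3)=301; S(7,4)=350; S(7,5)=140; S(7,6)=21; S(7,7)=1. So valid k = 2, 5, 6.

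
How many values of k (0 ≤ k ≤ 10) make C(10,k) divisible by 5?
Checking C(10,k) mod 5 for k = 0..10: divisible at k = 1, 2, 3, 4, 6, 7, 8, 9. That's 8 values.

Answer: 8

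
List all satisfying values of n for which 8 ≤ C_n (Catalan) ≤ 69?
4, 5
C_3=5; C_4=14; C_5=42; C_6=132. So valid n = 4, 5.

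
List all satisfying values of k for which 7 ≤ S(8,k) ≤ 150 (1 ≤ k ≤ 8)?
2, 7

Reasoning: S(8,1)=1; S(8,2)=127; S(8,3)=966; S(8,4)=1,701; S(8,5)=1,050; S(8,6)=266; S(8,7)=28; S(8,8)=1. So valid k = 2, 7.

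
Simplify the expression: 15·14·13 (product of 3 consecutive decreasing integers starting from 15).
This is P(15,3) = 15!/(12)! = 2,730.
Final answer: 2,730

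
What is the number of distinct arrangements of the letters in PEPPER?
60

Working:
Word has 6 letters (P=3, E=2, R=1). Arrangements: 6!/Π(k!) = 60.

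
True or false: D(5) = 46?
Derangements of 5 elements: D(5) = (5-1)·[D(4) + D(3)] = 4·[9 + 2] = 44.
Final answer: False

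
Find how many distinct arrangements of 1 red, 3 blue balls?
4

Multinomial: 4!/(1! × 3!) = 4.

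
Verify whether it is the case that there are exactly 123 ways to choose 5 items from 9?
False

Working:
C(9,5) = 126 ≠ 123.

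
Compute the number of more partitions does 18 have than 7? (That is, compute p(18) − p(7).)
Pentagonal recurrence p(n) = p(n−1) + p(n−2) − p(n−5) − p(n−7) + …: p(18) = p(17) + p(16) − p(13) − p(11) + p(6) + p(3) = 297 + 231 − 101 − 56 + 11 + 3 = 385.
p(7) = p(6) + p(5) − p(2) − p(0) = 11 + 7 − 2 − 1 = 15.
Difference = 385 − 15 = 370.

Answer: 370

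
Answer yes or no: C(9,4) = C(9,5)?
Yes

Solution: Symmetry C(n,k) = C(n,n-k): C(9,4) = 126 and C(9,5) = 126. Both sides agree, so the statement holds.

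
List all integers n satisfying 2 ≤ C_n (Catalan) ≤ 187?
2, 3, 4, 5, 6

Working:
C_1=1; C_2=2; C_3=5; C_4=14; C_5=42; C_6=132; C_7=429. So valid n = 2, 3, 4, 5, 6.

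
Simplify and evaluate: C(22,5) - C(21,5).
5,985

Working:
C(22,5) - C(21,5) = C(21,4) = 5,985.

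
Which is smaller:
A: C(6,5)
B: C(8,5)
A

Working:
A=C(6,5)=6, B=C(8,5)=56.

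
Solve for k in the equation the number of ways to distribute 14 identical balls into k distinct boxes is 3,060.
5

Reasoning: Stars and bars: the count is C(14+k−1, k−1), increasing in k. k=3: C(16,2) = 120, k=4: C(17,3) = 680, k=5: C(18,4) = 3,060 ✓. So k = 5.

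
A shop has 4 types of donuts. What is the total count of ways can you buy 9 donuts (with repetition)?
220

Solution: Stars and bars: C(9+4-1, 9) = C(12, 9) = 220.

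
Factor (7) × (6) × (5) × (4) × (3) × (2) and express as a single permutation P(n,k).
P(7,6) = 7!/(1)!
Product of 6 consecutive descending integers starting at 7: P(7,6) = 7!/1! = 5,040.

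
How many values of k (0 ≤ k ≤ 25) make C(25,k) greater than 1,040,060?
10

Solution: Row 25 is unimodal and symmetric about k=25/2. C(25,7)=480,700 ≤ 1,040,060; C(25,8)=1,081,575 > 1,040,060; by symmetry C(25,k) > 1,040,060 for k = 8..17. That's 17 - 8 + 1 = 10 values.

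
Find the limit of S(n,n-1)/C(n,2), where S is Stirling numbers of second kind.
S(n,n-1) = C(n,2), so the limit is 1.
Final answer: 1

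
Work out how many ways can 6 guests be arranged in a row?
720

Arrangements of 6 distinct objects: 6! = 720.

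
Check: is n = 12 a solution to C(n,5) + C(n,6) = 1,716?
C(12,5) + C(12,6) = 792 + 924 = 1,716, which equals 1,716.
Final answer: Yes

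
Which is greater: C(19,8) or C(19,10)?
C(19,8)=75,582, C(19,10)=92,378.

Answer: C(19,10)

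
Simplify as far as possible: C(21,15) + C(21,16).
By Pascal's identity: C(22,16) = 74,613.

Answer: 74,613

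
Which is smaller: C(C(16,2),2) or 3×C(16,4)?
3×C(16,4)

Explanation: C(C(16,2),2)=7,140, 3×C(16,4)=5,460.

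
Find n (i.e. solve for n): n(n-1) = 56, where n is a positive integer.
8

Working:
n² − n − 56 = 0, so n = (1 ± √(1 + 4·56))/2 = (1 ± √225)/2 = (1 ± 15)/2, i.e. n = 8 or n = -7. Taking the positive root, n = 8 (check: 8×7 = 56).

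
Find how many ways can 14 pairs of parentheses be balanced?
2,674,440

Explanation: Using the Catalan number formula: C_n = C(2n, n) / (n+1)
C_14 = C(28, 14) / (14+1)
     = 40116600 / 15
     = 2,674,440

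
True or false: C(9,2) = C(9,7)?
C(9,2) = C(9,9-2) by the symmetry property; both equal 36.

Answer: True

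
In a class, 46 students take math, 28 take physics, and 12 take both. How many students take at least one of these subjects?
62

|A∪B| = |A|+|B|-|A∩B| = 46+28-12 = 62.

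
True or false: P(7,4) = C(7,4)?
False

Working:
P(7,4) = 840 but C(7,4) = 35; they differ by a factor of 4! = 24, so the statement does not hold.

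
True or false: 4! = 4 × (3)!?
By definition n! = n × (n-1)!, so 4! = 4 × 3!.

Answer: True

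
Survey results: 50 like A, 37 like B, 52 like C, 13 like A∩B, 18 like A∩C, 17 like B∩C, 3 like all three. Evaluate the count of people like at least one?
|A∪B∪C| = 50+37+52-13-18-17+3 = 94.
Final answer: 94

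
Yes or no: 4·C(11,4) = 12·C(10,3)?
No

Explanation: Absorption identity k·C(n,k) = n·C(n-1,k-1). LHS = 4·330 = 1,320; RHS = 12·120 = 1,440.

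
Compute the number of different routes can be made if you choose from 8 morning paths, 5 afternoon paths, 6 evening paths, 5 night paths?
1,200

Explanation: By the multiplication principle: 8 × 5 × 6 × 5 = 1,200.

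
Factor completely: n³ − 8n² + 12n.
n(n − 2)(n − 6)
n³ − 8n² + 12n = n(n² − 8n + 12) = n(n − 2)(n − 6).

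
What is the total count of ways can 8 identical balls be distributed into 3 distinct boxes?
45

Reasoning: C(8+3-1, 3-1) = C(10, 2) = 45.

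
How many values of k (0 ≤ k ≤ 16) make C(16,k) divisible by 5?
Checking C(16,k) mod 5 for k = 0..16: divisible at k = 2, 3, 4, 7, 8, 9, 12, 13, 14. That's 9 values.
Final answer: 9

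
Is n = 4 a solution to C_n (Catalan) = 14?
Yes

Explanation: C_4 = C(8,4)/(4+1) = 70/5 = 14, which equals 14.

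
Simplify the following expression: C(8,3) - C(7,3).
21

Explanation: C(8,3) - C(7,3) = C(7,2) = 21.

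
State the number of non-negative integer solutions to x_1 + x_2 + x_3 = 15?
136

Solution: C(15+3-1, 3-1) = 136.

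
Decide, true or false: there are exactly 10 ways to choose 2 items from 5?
C(5,2) = 10.

Answer: True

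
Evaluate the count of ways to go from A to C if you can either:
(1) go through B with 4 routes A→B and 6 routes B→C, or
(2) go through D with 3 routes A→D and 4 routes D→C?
36

Solution: Route via B: 4×6=24. Route via D: 3×4=12. Total: 36.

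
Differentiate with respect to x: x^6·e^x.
(6x^5 + x^6)e^x

Solution: Product rule: d/dx[x^6]·e^x + x^6·d/dx[e^x] = 6x^{5}e^x + x^6e^x.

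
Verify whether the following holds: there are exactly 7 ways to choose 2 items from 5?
C(5,2) = 10 ≠ 7.

Answer: False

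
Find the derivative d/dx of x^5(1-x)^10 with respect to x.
5x^4(1-x)^10 - 10x^5(1-x)^9

Solution: Product rule: 5x^{4}(1-x)^{10} + x^5·(-10)(1-x)^{9}.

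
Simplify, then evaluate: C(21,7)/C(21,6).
15/7

Solution: C(n,k+1)/C(n,k) = (n−k)/(k+1). Here (21−6)/(6+1) = 15/7 = 15/7.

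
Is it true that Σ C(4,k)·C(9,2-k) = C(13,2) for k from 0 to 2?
True
Vandermonde's identity gives C(13,2) = 78; RHS C(13,2) = 78.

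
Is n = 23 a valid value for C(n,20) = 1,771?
Yes

Explanation: C(23,20) = 23·22·21·20·19·18·17·16·15·14·13·12·11·10·9·8·7·6·5·4/20! = 4,308,669,456,480,829,440,000/2,432,902,008,176,640,000 = 1,771, which equals 1,771.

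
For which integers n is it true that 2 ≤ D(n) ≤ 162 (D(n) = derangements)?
Using D(n) = (n−1)[D(n−1) + D(n−2)] with D(1)=0, D(2)=1: D(2)=1; D(3)=2; D(4)=9; D(5)=44; D(6)=265. So valid n = 3, 4, 5.
Final answer: 3, 4, 5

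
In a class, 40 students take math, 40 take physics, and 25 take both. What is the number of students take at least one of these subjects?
55

Explanation: |A∪B| = |A|+|B|-|A∩B| = 40+40-25 = 55.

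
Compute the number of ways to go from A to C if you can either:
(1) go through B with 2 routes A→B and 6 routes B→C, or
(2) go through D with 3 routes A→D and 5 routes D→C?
Route via B: 2×6=12. Route via D: 3×5=15. Total: 27.

Answer: 27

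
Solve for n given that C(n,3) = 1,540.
22

Explanation: C(n,3) = n(n−1)(n−2)/3! is increasing in n, and n(n−1)(n−2) = 3!·1,540 = 9,240 ≈ (n−1)^3 gives n ≈ 22.0. Check: C(20,3) = 1,140, C(21,3) = 1,330, C(22,3) = 1,540 ✓. So n = 22.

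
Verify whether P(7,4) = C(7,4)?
P(7,4) = 840 but C(7,4) = 35; they differ by a factor of 4! = 24, so the statement does not hold.

Answer: False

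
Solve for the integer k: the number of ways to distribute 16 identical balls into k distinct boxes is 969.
4

Explanation: Stars and bars: the count is C(16+k−1, k−1), increasing in k. k=2: C(17,1) = 17, k=3: C(18,2) = 153, k=4: C(19,3) = 969 ✓. So k = 4.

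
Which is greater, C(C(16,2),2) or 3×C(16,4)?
C(C(16,2),2)

Solution: C(C(16,2),2)=7,140, 3×C(16,4)=5,460.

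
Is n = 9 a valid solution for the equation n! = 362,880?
Yes
9! = 9·8! = 9·40,320 = 362,880, which equals 362,880.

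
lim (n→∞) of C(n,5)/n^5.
C(n,5) ≈ n^5/5! for large n. Limit = 1/5! = 1/120.
Final answer: 1/120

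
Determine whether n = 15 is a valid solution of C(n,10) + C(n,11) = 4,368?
C(15,10) + C(15,11) = 3,003 + 1,365 = 4,368, which equals 4,368.

Answer: Yes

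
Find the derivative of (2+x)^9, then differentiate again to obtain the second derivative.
72(2+x)^7

First derivative: 9(2+x)^{8}. Second derivative: 9·8·(2+x)^{7} = 72(2+x)^{7}.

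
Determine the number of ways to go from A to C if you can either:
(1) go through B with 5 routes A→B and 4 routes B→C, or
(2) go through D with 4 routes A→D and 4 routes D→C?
36
Route via B: 5×4=20. Route via D: 4×4=16. Total: 36.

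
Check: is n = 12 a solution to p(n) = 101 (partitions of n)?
No

Solution: Pentagonal recurrence p(n) = p(n−1) + p(n−2) − p(n−5) − p(n−7) + …: p(12) = p(11) + p(10) − p(7) − p(5) + p(0) = 56 + 42 − 15 − 7 + 1 = 77, which does not equal 101.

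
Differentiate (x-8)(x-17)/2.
(2x - 25)/2

Working:
d/dx[(x-8)(x-17)] = (x-17) + (x-8) = 2x - 25. Dividing by 2 gives (2x - 25)/2.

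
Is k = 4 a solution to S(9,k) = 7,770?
Yes

Working:
S(9,4) = 4·S(8,4) + S(8,3) = 4·1,701 + 966 = 7,770, which equals 7,770.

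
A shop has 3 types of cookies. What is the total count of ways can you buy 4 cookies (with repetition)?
15

Working:
Stars and bars: C(4+3-1, 4) = C(6, 4) = 15.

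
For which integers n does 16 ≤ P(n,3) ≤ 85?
P(3,3)=6; P(4,3)=24; P(5,3)=60; P(6,3)=120. So valid n = 4, 5.

Answer: 4, 5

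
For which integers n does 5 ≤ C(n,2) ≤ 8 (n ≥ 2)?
4

Solution: C(3,2)=3; C(4,2)=6; C(5,2)=10. So valid n = 4.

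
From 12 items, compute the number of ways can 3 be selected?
220

Solution: C(12,3) = 12! / (3! × (12-3)!)
         = 12! / (3! × 9!)
         = 220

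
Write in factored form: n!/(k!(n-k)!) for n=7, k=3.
C(7,3) = 35

Solution: This is the binomial coefficient C(7,3) = 35.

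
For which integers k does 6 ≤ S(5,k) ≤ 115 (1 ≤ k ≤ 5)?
2, 3, 4

Solution: S(5,1)=1; S(5,2)=15; S(5,3)=25; S(5,4)=10; S(5,5)=1. So valid k = 2, 3, 4.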